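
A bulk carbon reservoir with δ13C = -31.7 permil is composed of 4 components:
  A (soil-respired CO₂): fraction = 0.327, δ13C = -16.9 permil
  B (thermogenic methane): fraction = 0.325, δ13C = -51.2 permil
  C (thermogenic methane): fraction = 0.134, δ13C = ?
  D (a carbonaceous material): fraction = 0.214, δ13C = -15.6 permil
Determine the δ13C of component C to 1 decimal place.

-46.2 permil

Isotope mass balance: δ_bulk = Σ fᵢ·δᵢ.
-31.7 = 0.327×(-16.9) + 0.325×(-51.2) + 0.134×δ_C + 0.214×(-15.6)
0.134·δ_C = -31.7 − (-25.505) = -6.195
δ_C = -6.195 / 0.134 = -46.23 permil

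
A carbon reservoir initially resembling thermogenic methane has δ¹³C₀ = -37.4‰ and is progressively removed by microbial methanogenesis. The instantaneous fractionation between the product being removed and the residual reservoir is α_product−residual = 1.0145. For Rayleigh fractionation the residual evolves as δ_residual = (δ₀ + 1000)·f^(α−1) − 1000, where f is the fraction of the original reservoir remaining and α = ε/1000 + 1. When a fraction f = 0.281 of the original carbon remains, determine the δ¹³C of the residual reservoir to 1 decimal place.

-55.0‰

Rayleigh residual: δ_res = (δ₀ + 1000)·f^(α−1) − 1000
α − 1 = 0.01450
f^(α−1) = 0.281^(0.01450) = 0.981762
δ_res = (-37.4 + 1000) × 0.981762 − 1000 = 945.044 − 1000 = -54.96‰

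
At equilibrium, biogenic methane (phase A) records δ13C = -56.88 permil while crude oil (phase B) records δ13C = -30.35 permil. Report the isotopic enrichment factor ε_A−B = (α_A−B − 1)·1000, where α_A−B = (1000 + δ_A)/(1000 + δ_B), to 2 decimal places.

α_A−B = (1000 + -56.88) / (1000 + -30.35) = 943.12 / 969.65 = 0.972640
ε_A−B = (0.972640 − 1) × 1000 = -27.360 permil
(The approximation ε ≈ δ_A − δ_B would give -26.53 permil.)

-27.36 permil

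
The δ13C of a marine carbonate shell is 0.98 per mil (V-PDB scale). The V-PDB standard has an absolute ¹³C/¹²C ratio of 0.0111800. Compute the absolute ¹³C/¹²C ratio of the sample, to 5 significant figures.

0.011191

R_sample = R_standard × (δ13C/1000 + 1)
R_sample = 0.0111800 × (0.98/1000 + 1) = 0.0111800 × 1.000980
R_sample = 0.0111910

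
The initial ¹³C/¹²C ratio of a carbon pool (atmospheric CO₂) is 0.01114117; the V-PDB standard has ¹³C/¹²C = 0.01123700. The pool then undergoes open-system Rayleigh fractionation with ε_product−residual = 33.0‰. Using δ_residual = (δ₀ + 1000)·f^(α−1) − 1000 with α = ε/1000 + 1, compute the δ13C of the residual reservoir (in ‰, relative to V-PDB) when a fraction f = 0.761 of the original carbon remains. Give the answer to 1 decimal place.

-17.4‰

δ₀ = (0.01114117/0.01123700 − 1)×1000 = (0.991472 − 1)×1000 = -8.528‰
α − 1 = ε/1000 = 0.0330
f^(α−1) = 0.761^(0.0330) = 0.991027
δ_res = (-8.528 + 1000) × 0.991027 − 1000 = 982.576 − 1000 = -17.42‰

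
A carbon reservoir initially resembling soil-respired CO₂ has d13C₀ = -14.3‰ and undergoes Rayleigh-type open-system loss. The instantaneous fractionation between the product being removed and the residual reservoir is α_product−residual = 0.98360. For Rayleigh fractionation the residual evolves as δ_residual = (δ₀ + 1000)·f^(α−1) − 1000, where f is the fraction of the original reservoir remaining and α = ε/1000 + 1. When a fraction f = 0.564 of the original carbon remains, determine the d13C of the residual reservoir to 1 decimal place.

-5.0‰

Rayleigh residual: δ_res = (δ₀ + 1000)·f^(α−1) − 1000
α − 1 = -0.01640
f^(α−1) = 0.564^(-0.01640) = 1.009437
δ_res = (-14.3 + 1000) × 1.009437 − 1000 = 995.002 − 1000 = -5.00‰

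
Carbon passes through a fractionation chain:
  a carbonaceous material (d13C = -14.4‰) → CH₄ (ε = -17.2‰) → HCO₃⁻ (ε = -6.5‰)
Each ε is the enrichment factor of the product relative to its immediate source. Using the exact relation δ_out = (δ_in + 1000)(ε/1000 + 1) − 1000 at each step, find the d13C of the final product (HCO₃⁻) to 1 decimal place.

-37.6‰

step 1: δ = (-14.40 + 1000)·(-17.2/1000 + 1) − 1000 = -31.35‰
step 2: δ = (-31.35 + 1000)·(-6.5/1000 + 1) − 1000 = -37.65‰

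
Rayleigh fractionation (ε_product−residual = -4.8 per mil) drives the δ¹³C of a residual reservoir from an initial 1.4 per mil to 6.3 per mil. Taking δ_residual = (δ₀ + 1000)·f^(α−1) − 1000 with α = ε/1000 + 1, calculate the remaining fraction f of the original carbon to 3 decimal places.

α − 1 = ε/1000 = -0.0048
(δ_res + 1000)/(δ₀ + 1000) = (6.3 + 1000)/(1.4 + 1000) = 1006.3/1001.4 = 1.004893
f = 1.004893^(1/-0.0048) = exp(ln(1.004893)/-0.0048) = exp(0.00488/-0.0048)
f = exp(-1.0169) = 0.3617

0.362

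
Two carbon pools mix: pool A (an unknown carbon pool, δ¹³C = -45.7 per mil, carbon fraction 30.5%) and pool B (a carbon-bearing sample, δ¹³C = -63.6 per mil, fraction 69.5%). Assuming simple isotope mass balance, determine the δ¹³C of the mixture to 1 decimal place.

δ_mix = f_A·δ_A + f_B·δ_B
δ_mix = 0.305 × (-45.7) + 0.695 × (-63.6)
δ_mix = -13.94 + -44.20 = -58.14 per mil

-58.1 per mil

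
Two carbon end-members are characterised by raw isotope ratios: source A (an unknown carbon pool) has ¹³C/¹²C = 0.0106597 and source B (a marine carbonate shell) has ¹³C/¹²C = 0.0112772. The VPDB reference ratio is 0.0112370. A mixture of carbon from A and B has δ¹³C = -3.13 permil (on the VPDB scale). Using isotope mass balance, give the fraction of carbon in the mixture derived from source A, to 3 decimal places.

0.122

δ_A = (0.0106597/0.0112370 − 1)×1000 = (0.948625 − 1)×1000 = -51.375 permil
δ_B = (0.0112772/0.0112370 − 1)×1000 = (1.003577 − 1)×1000 = 3.577 permil
f_A = (δ_mix − δ_B)/(δ_A − δ_B) = (-3.13 − (3.577))/(-51.375 − (3.577))
f_A = -6.707 / -54.952 = 0.1221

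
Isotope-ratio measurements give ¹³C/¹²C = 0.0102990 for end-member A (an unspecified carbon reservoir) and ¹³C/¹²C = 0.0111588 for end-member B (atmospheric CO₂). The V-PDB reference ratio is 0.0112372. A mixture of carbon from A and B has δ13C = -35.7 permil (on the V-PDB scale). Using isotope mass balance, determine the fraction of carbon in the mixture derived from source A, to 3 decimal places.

0.375

δ_A = (0.0102990/0.0112372 − 1)×1000 = (0.916509 − 1)×1000 = -83.491 permil
δ_B = (0.0111588/0.0112372 − 1)×1000 = (0.993023 − 1)×1000 = -6.977 permil
f_A = (δ_mix − δ_B)/(δ_A − δ_B) = (-35.7 − (-6.977))/(-83.491 − (-6.977))
f_A = -28.723 / -76.514 = 0.3754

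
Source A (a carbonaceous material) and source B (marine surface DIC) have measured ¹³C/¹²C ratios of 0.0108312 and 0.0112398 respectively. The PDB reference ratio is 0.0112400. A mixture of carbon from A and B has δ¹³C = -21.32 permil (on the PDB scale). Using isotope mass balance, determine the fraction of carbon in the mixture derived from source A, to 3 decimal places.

δ_A = (0.0108312/0.0112400 − 1)×1000 = (0.963630 − 1)×1000 = -36.370 permil
δ_B = (0.0112398/0.0112400 − 1)×1000 = (0.999982 − 1)×1000 = -0.018 permil
f_A = (δ_mix − δ_B)/(δ_A − δ_B) = (-21.32 − (-0.018))/(-36.370 − (-0.018))
f_A = -21.302 / -36.352 = 0.5860

0.586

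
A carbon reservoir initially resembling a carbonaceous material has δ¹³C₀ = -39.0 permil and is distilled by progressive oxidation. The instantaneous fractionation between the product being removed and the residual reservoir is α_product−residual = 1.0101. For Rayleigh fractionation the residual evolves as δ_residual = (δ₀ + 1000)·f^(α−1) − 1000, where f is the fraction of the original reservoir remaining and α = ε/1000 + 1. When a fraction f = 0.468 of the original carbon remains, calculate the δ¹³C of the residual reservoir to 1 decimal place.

-46.3 permil

Rayleigh residual: δ_res = (δ₀ + 1000)·f^(α−1) − 1000
α − 1 = 0.01010
f^(α−1) = 0.468^(0.01010) = 0.992361
δ_res = (-39.0 + 1000) × 0.992361 − 1000 = 953.658 − 1000 = -46.34 permil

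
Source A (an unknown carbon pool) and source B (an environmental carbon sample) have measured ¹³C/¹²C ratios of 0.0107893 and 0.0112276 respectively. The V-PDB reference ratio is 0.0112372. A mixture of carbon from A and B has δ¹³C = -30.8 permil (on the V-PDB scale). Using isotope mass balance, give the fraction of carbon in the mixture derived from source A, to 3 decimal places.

δ_A = (0.0107893/0.0112372 − 1)×1000 = (0.960141 − 1)×1000 = -39.859 permil
δ_B = (0.0112276/0.0112372 − 1)×1000 = (0.999146 − 1)×1000 = -0.854 permil
f_A = (δ_mix − δ_B)/(δ_A − δ_B) = (-30.8 − (-0.854))/(-39.859 − (-0.854))
f_A = -29.946 / -39.004 = 0.7678

0.768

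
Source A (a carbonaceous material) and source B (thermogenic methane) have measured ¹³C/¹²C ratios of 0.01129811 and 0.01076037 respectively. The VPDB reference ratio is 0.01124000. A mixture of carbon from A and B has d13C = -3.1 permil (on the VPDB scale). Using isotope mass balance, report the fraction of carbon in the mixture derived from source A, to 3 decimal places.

δ_A = (0.01129811/0.01124000 − 1)×1000 = (1.005170 − 1)×1000 = 5.170 permil
δ_B = (0.01076037/0.01124000 − 1)×1000 = (0.957328 − 1)×1000 = -42.672 permil
f_A = (δ_mix − δ_B)/(δ_A − δ_B) = (-3.1 − (-42.672))/(5.170 − (-42.672))
f_A = 39.572 / 47.842 = 0.8271

0.827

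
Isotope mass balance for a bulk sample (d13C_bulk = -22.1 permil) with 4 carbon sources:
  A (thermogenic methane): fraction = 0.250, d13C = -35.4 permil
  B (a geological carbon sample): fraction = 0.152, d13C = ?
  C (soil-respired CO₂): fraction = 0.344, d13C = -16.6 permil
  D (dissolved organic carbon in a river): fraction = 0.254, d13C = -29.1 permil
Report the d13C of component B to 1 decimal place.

Isotope mass balance: δ_bulk = Σ fᵢ·δᵢ.
-22.1 = 0.250×(-35.4) + 0.152×δ_B + 0.344×(-16.6) + 0.254×(-29.1)
0.152·δ_B = -22.1 − (-21.952) = -0.148
δ_B = -0.148 / 0.152 = -0.98 permil

-1.0 permil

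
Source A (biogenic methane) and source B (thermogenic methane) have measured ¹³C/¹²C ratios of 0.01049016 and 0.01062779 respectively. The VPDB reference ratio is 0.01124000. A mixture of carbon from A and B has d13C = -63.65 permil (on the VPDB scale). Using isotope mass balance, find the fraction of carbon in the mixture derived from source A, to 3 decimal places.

δ_A = (0.01049016/0.01124000 − 1)×1000 = (0.933288 − 1)×1000 = -66.712 permil
δ_B = (0.01062779/0.01124000 − 1)×1000 = (0.945533 − 1)×1000 = -54.467 permil
f_A = (δ_mix − δ_B)/(δ_A − δ_B) = (-63.65 − (-54.467))/(-66.712 − (-54.467))
f_A = -9.183 / -12.245 = 0.7500

0.750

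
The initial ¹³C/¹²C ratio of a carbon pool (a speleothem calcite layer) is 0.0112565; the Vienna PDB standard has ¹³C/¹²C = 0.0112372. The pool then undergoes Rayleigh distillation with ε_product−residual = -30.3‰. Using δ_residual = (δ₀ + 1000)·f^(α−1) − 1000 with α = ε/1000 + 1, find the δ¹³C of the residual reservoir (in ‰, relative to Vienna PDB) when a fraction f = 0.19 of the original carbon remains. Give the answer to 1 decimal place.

53.4‰

δ₀ = (0.0112565/0.0112372 − 1)×1000 = (1.001718 − 1)×1000 = 1.718‰
α − 1 = ε/1000 = -0.0303
f^(α−1) = 0.19^(-0.0303) = 1.051608
δ_res = (1.718 + 1000) × 1.051608 − 1000 = 1053.414 − 1000 = 53.41‰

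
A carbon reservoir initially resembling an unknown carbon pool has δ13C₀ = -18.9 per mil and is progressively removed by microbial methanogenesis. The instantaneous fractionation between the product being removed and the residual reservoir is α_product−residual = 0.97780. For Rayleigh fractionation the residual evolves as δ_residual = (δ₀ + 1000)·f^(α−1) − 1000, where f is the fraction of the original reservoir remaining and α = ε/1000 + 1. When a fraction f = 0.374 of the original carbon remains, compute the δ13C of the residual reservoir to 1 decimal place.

2.8 per mil

Rayleigh residual: δ_res = (δ₀ + 1000)·f^(α−1) − 1000
α − 1 = -0.02220
f^(α−1) = 0.374^(-0.02220) = 1.022074
δ_res = (-18.9 + 1000) × 1.022074 − 1000 = 1002.757 − 1000 = 2.76 per mil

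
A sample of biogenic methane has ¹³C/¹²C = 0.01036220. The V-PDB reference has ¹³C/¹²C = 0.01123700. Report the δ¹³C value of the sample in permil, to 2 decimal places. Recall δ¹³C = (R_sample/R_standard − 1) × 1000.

δ¹³C = (R_sample / R_standard − 1) × 1000
R_sample / R_standard = 0.01036220 / 0.01123700 = 0.922150
δ¹³C = (0.922150 − 1) × 1000 = -77.850 permil

-77.85 permil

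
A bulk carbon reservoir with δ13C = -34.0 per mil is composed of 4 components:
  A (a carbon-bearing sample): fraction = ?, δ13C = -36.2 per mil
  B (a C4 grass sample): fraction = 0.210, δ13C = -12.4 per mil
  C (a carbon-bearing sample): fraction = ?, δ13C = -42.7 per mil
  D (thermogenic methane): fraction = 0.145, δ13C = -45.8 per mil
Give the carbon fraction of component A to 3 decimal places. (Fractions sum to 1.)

Let f_A and f_C be the unknown fractions; fractions sum to 1 so f_A + f_C = 0.645.
Mass balance: Σ fᵢ·δᵢ = δ_bulk ⇒ f_A·(-36.2) + f_C·(-42.7) = -34.0 − (-9.245) = -24.755
Substitute f_C = 0.645 − f_A:
f_A·(-36.2 − -42.7) = -24.755 − 0.645×(-42.7) = 2.787
f_A = 2.787 / 6.5 = 0.4287

0.429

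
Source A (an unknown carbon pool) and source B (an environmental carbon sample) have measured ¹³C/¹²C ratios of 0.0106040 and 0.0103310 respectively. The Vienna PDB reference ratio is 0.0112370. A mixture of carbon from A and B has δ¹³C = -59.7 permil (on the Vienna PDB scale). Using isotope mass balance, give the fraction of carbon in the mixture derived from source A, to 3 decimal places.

0.861

δ_A = (0.0106040/0.0112370 − 1)×1000 = (0.943668 − 1)×1000 = -56.332 permil
δ_B = (0.0103310/0.0112370 − 1)×1000 = (0.919373 − 1)×1000 = -80.627 permil
f_A = (δ_mix − δ_B)/(δ_A − δ_B) = (-59.7 − (-80.627))/(-56.332 − (-80.627))
f_A = 20.927 / 24.295 = 0.8614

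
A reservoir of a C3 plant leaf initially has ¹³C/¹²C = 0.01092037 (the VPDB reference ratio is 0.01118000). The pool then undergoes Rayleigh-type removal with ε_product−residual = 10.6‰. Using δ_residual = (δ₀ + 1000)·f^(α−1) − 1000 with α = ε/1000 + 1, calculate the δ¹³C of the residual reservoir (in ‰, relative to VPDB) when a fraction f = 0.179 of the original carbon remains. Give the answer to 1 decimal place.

δ₀ = (0.01092037/0.01118000 − 1)×1000 = (0.976777 − 1)×1000 = -23.223‰
α − 1 = ε/1000 = 0.0106
f^(α−1) = 0.179^(0.0106) = 0.981929
δ_res = (-23.223 + 1000) × 0.981929 − 1000 = 959.126 − 1000 = -40.87‰

-40.9‰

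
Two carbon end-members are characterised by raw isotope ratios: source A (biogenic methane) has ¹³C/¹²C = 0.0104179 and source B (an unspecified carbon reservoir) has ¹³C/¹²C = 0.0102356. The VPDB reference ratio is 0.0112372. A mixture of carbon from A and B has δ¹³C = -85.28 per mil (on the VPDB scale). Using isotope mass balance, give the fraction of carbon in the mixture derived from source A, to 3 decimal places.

0.237

δ_A = (0.0104179/0.0112372 − 1)×1000 = (0.927090 − 1)×1000 = -72.910 per mil
δ_B = (0.0102356/0.0112372 − 1)×1000 = (0.910867 − 1)×1000 = -89.133 per mil
f_A = (δ_mix − δ_B)/(δ_A − δ_B) = (-85.28 − (-89.133))/(-72.910 − (-89.133))
f_A = 3.853 / 16.223 = 0.2375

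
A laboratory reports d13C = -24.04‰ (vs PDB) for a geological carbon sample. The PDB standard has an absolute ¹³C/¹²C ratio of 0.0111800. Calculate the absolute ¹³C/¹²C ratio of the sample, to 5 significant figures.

R_sample = R_standard × (d13C/1000 + 1)
R_sample = 0.0111800 × (-24.04/1000 + 1) = 0.0111800 × 0.975960
R_sample = 0.0109112

0.010911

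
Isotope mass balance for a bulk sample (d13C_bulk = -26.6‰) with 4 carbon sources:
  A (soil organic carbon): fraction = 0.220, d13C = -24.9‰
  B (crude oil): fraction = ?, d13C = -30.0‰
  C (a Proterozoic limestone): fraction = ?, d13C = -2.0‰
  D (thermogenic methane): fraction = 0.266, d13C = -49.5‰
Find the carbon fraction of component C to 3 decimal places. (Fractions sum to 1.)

Let f_C and f_B be the unknown fractions; fractions sum to 1 so f_C + f_B = 0.514.
Mass balance: Σ fᵢ·δᵢ = δ_bulk ⇒ f_C·(-2.0) + f_B·(-30.0) = -26.6 − (-18.645) = -7.955
Substitute f_B = 0.514 − f_C:
f_C·(-2.0 − -30.0) = -7.955 − 0.514×(-30.0) = 7.465
f_C = 7.465 / 28.0 = 0.2666

0.267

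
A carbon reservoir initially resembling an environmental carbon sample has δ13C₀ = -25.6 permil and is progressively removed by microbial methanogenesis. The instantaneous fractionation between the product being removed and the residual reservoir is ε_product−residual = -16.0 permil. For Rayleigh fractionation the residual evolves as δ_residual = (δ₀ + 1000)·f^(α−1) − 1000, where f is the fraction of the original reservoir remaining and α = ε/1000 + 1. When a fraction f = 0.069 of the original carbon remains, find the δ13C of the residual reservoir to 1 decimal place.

Rayleigh residual: δ_res = (δ₀ + 1000)·f^(α−1) − 1000
α = ε/1000 + 1 = 0.98400, so α − 1 = -0.01600
f^(α−1) = 0.069^(-0.01600) = 1.043707
δ_res = (-25.6 + 1000) × 1.043707 − 1000 = 1016.988 − 1000 = 16.99 permil

17.0 permil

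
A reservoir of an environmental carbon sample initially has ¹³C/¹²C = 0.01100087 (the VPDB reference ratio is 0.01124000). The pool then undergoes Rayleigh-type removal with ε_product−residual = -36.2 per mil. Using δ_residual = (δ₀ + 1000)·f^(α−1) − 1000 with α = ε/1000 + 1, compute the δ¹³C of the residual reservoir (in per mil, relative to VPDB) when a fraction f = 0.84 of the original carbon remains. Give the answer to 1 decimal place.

-15.1 per mil

δ₀ = (0.01100087/0.01124000 − 1)×1000 = (0.978725 − 1)×1000 = -21.275 per mil
α − 1 = ε/1000 = -0.0362
f^(α−1) = 0.84^(-0.0362) = 1.006332
δ_res = (-21.275 + 1000) × 1.006332 − 1000 = 984.922 − 1000 = -15.08 per mil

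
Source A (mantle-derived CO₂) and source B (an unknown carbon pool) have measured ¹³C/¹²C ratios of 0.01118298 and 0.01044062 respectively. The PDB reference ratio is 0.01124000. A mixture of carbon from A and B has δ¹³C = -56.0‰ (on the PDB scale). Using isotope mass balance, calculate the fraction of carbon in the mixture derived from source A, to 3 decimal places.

0.229

δ_A = (0.01118298/0.01124000 − 1)×1000 = (0.994927 − 1)×1000 = -5.073‰
δ_B = (0.01044062/0.01124000 − 1)×1000 = (0.928881 − 1)×1000 = -71.119‰
f_A = (δ_mix − δ_B)/(δ_A − δ_B) = (-56.0 − (-71.119))/(-5.073 − (-71.119))
f_A = 15.119 / 66.046 = 0.2289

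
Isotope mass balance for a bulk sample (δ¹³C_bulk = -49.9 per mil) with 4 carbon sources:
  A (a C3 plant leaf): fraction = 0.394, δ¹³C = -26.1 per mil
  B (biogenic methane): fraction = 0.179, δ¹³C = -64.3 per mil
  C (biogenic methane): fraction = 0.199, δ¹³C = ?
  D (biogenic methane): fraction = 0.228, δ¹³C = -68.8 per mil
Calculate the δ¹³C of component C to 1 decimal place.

Isotope mass balance: δ_bulk = Σ fᵢ·δᵢ.
-49.9 = 0.394×(-26.1) + 0.179×(-64.3) + 0.199×δ_C + 0.228×(-68.8)
0.199·δ_C = -49.9 − (-37.480) = -12.420
δ_C = -12.420 / 0.199 = -62.41 per mil

-62.4 per mil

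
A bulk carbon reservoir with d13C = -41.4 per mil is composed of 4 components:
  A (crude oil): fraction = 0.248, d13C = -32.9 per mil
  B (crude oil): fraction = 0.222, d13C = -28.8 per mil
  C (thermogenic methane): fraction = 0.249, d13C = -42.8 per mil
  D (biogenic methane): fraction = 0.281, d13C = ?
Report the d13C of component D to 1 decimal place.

-57.6 per mil

Isotope mass balance: δ_bulk = Σ fᵢ·δᵢ.
-41.4 = 0.248×(-32.9) + 0.222×(-28.8) + 0.249×(-42.8) + 0.281×δ_D
0.281·δ_D = -41.4 − (-25.210) = -16.190
δ_D = -16.190 / 0.281 = -57.62 per mil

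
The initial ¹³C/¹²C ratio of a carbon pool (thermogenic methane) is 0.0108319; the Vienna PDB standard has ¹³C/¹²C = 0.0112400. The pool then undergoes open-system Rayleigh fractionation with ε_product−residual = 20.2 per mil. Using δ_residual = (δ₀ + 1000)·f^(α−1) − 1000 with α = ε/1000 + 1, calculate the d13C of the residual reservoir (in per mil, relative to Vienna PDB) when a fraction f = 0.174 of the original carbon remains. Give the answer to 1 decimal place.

δ₀ = (0.0108319/0.0112400 − 1)×1000 = (0.963692 − 1)×1000 = -36.308 per mil
α − 1 = ε/1000 = 0.0202
f^(α−1) = 0.174^(0.0202) = 0.965293
δ_res = (-36.308 + 1000) × 0.965293 − 1000 = 930.245 − 1000 = -69.75 per mil

-69.8 per mil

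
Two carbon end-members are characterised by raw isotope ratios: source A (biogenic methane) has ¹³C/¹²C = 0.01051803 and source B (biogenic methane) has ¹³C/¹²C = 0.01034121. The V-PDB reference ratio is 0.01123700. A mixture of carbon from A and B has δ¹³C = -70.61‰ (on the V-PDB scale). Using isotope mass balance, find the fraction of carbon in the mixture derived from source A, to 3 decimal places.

δ_A = (0.01051803/0.01123700 − 1)×1000 = (0.936018 − 1)×1000 = -63.982‰
δ_B = (0.01034121/0.01123700 − 1)×1000 = (0.920282 − 1)×1000 = -79.718‰
f_A = (δ_mix − δ_B)/(δ_A − δ_B) = (-70.61 − (-79.718))/(-63.982 − (-79.718))
f_A = 9.108 / 15.736 = 0.5788

0.579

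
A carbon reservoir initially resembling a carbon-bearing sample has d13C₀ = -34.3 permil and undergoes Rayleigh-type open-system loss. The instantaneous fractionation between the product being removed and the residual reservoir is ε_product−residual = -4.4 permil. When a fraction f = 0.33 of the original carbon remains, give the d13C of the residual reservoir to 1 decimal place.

Rayleigh residual: δ_res = (δ₀ + 1000)·f^(α−1) − 1000
α = ε/1000 + 1 = 0.99560, so α − 1 = -0.00440
f^(α−1) = 0.33^(-0.00440) = 1.004890
δ_res = (-34.3 + 1000) × 1.004890 − 1000 = 970.422 − 1000 = -29.58 permil

-29.6 permil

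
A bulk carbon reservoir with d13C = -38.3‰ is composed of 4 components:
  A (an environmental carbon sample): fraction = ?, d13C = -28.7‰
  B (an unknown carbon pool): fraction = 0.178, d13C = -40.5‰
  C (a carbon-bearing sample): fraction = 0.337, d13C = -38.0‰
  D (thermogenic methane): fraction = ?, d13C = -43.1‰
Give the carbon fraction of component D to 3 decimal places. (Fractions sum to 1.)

Let f_D and f_A be the unknown fractions; fractions sum to 1 so f_D + f_A = 0.485.
Mass balance: Σ fᵢ·δᵢ = δ_bulk ⇒ f_D·(-43.1) + f_A·(-28.7) = -38.3 − (-20.015) = -18.285
Substitute f_A = 0.485 − f_D:
f_D·(-43.1 − -28.7) = -18.285 − 0.485×(-28.7) = -4.365
f_D = -4.365 / -14.4 = 0.3032

0.303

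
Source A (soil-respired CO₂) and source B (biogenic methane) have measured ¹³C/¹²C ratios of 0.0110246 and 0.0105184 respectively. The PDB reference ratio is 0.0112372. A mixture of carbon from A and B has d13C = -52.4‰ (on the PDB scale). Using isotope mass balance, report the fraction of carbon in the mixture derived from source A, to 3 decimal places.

0.257

δ_A = (0.0110246/0.0112372 − 1)×1000 = (0.981081 − 1)×1000 = -18.919‰
δ_B = (0.0105184/0.0112372 − 1)×1000 = (0.936034 − 1)×1000 = -63.966‰
f_A = (δ_mix − δ_B)/(δ_A − δ_B) = (-52.4 − (-63.966))/(-18.919 − (-63.966))
f_A = 11.566 / 45.047 = 0.2568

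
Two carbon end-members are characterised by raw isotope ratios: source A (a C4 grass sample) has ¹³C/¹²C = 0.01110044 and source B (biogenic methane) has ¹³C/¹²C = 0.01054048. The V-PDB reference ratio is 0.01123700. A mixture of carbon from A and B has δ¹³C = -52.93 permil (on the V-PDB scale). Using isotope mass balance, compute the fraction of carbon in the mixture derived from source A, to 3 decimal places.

0.182

δ_A = (0.01110044/0.01123700 − 1)×1000 = (0.987847 − 1)×1000 = -12.153 permil
δ_B = (0.01054048/0.01123700 − 1)×1000 = (0.938015 − 1)×1000 = -61.985 permil
f_A = (δ_mix − δ_B)/(δ_A − δ_B) = (-52.93 − (-61.985))/(-12.153 − (-61.985))
f_A = 9.055 / 49.832 = 0.1817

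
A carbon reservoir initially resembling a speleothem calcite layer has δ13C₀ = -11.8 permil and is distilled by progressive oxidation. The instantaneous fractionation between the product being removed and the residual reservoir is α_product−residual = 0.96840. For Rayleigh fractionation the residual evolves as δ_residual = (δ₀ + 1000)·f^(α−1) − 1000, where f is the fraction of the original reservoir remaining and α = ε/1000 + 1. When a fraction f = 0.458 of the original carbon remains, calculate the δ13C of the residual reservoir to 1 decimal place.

Rayleigh residual: δ_res = (δ₀ + 1000)·f^(α−1) − 1000
α − 1 = -0.03160
f^(α−1) = 0.458^(-0.03160) = 1.024983
δ_res = (-11.8 + 1000) × 1.024983 − 1000 = 1012.888 − 1000 = 12.89 permil

12.9 permil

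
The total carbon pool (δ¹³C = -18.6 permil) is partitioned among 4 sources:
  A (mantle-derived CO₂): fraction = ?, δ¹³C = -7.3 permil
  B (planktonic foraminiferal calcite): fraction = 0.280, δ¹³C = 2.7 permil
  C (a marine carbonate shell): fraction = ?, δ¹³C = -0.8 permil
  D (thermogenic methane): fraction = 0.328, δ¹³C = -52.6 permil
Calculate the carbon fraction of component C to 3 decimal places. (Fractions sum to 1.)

0.117

Let f_C and f_A be the unknown fractions; fractions sum to 1 so f_C + f_A = 0.392.
Mass balance: Σ fᵢ·δᵢ = δ_bulk ⇒ f_C·(-0.8) + f_A·(-7.3) = -18.6 − (-16.497) = -2.103
Substitute f_A = 0.392 − f_C:
f_C·(-0.8 − -7.3) = -2.103 − 0.392×(-7.3) = 0.758
f_C = 0.758 / 6.5 = 0.1167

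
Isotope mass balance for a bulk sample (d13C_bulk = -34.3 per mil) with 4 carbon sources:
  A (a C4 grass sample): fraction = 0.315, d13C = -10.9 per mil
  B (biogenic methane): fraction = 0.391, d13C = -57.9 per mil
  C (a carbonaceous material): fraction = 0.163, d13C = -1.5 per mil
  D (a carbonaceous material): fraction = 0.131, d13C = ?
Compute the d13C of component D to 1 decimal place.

Isotope mass balance: δ_bulk = Σ fᵢ·δᵢ.
-34.3 = 0.315×(-10.9) + 0.391×(-57.9) + 0.163×(-1.5) + 0.131×δ_D
0.131·δ_D = -34.3 − (-26.317) = -7.983
δ_D = -7.983 / 0.131 = -60.94 per mil

-60.9 per mil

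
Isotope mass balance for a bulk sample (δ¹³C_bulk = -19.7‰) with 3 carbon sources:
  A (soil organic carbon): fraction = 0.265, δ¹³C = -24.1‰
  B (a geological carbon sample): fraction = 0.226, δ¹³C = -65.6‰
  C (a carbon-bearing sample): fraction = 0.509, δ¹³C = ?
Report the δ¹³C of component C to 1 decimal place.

Isotope mass balance: δ_bulk = Σ fᵢ·δᵢ.
-19.7 = 0.265×(-24.1) + 0.226×(-65.6) + 0.509×δ_C
0.509·δ_C = -19.7 − (-21.212) = 1.512
δ_C = 1.512 / 0.509 = 2.97‰

3.0‰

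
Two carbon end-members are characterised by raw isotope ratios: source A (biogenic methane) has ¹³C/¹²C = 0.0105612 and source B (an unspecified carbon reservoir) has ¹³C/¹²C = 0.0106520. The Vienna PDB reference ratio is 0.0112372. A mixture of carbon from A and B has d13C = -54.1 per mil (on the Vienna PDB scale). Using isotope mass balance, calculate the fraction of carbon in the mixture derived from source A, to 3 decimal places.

δ_A = (0.0105612/0.0112372 − 1)×1000 = (0.939843 − 1)×1000 = -60.157 per mil
δ_B = (0.0106520/0.0112372 − 1)×1000 = (0.947923 − 1)×1000 = -52.077 per mil
f_A = (δ_mix − δ_B)/(δ_A − δ_B) = (-54.1 − (-52.077))/(-60.157 − (-52.077))
f_A = -2.023 / -8.080 = 0.2504

0.250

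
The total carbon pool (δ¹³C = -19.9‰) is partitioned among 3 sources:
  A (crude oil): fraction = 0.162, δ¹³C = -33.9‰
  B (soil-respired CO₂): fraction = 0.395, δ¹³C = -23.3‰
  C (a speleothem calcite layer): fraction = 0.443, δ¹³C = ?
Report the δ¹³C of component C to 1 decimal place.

Isotope mass balance: δ_bulk = Σ fᵢ·δᵢ.
-19.9 = 0.162×(-33.9) + 0.395×(-23.3) + 0.443×δ_C
0.443·δ_C = -19.9 − (-14.695) = -5.205
δ_C = -5.205 / 0.443 = -11.75‰

-11.7‰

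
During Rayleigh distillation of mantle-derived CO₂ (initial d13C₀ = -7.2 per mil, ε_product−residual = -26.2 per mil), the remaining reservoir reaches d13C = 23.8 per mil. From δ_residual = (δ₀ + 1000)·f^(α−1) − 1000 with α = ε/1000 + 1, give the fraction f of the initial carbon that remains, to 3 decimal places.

0.309

α − 1 = ε/1000 = -0.0262
(δ_res + 1000)/(δ₀ + 1000) = (23.8 + 1000)/(-7.2 + 1000) = 1023.8/992.8 = 1.031225
f = 1.031225^(1/-0.0262) = exp(ln(1.031225)/-0.0262) = exp(0.03075/-0.0262)
f = exp(-1.1736) = 0.3093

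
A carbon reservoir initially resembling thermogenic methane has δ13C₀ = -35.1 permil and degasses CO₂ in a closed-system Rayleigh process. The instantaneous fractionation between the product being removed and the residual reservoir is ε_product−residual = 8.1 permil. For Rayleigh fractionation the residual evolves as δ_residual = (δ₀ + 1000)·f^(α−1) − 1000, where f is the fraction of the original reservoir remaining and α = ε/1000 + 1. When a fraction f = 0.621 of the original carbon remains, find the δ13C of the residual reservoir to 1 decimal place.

Rayleigh residual: δ_res = (δ₀ + 1000)·f^(α−1) − 1000
α = ε/1000 + 1 = 1.00810, so α − 1 = 0.00810
f^(α−1) = 0.621^(0.00810) = 0.996148
δ_res = (-35.1 + 1000) × 0.996148 − 1000 = 961.184 − 1000 = -38.82 permil

-38.8 permil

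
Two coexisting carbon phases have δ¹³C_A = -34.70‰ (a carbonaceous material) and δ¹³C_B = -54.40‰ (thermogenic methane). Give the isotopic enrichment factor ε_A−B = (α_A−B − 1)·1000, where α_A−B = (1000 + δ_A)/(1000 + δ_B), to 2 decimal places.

α_A−B = (1000 + -34.70) / (1000 + -54.40) = 965.30 / 945.60 = 1.020833
ε_A−B = (1.020833 − 1) × 1000 = 20.833‰
(The approximation ε ≈ δ_A − δ_B would give 19.70‰.)

20.83‰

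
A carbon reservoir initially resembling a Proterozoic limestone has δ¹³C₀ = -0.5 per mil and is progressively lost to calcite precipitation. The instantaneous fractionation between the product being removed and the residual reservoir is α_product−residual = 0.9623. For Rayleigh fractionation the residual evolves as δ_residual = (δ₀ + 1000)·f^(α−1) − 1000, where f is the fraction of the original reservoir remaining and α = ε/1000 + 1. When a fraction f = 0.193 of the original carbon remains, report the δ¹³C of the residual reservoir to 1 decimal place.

Rayleigh residual: δ_res = (δ₀ + 1000)·f^(α−1) − 1000
α − 1 = -0.03770
f^(α−1) = 0.193^(-0.03770) = 1.063983
δ_res = (-0.5 + 1000) × 1.063983 − 1000 = 1063.451 − 1000 = 63.45 per mil

63.5 per mil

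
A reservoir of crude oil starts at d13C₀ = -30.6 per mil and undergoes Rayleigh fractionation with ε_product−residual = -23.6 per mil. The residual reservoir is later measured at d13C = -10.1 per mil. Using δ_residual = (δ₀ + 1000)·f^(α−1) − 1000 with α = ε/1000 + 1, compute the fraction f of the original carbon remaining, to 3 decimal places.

0.412

α − 1 = ε/1000 = -0.0236
(δ_res + 1000)/(δ₀ + 1000) = (-10.1 + 1000)/(-30.6 + 1000) = 989.9/969.4 = 1.021147
f = 1.021147^(1/-0.0236) = exp(ln(1.021147)/-0.0236) = exp(0.02093/-0.0236)
f = exp(-0.8867) = 0.4120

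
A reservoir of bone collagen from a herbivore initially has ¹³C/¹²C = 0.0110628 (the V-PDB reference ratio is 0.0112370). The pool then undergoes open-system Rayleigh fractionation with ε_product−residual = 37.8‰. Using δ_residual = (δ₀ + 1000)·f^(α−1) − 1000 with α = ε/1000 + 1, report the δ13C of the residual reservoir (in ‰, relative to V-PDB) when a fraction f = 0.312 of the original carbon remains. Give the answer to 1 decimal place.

-57.9‰

δ₀ = (0.0110628/0.0112370 − 1)×1000 = (0.984498 − 1)×1000 = -15.502‰
α − 1 = ε/1000 = 0.0378
f^(α−1) = 0.312^(0.0378) = 0.956928
δ_res = (-15.502 + 1000) × 0.956928 − 1000 = 942.093 − 1000 = -57.91‰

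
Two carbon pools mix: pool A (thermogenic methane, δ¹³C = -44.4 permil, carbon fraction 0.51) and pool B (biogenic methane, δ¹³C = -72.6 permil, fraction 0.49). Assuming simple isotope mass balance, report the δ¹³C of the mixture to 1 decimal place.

δ_mix = f_A·δ_A + f_B·δ_B
δ_mix = 0.51 × (-44.4) + 0.49 × (-72.6)
δ_mix = -22.64 + -35.57 = -58.22 permil

-58.2 permil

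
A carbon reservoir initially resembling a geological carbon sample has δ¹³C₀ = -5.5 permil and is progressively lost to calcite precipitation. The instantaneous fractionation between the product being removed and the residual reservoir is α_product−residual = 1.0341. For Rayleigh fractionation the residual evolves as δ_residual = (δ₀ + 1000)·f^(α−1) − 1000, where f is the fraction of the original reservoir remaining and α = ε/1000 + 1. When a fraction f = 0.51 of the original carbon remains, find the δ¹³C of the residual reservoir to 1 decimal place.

Rayleigh residual: δ_res = (δ₀ + 1000)·f^(α−1) − 1000
α − 1 = 0.03410
f^(α−1) = 0.51^(0.03410) = 0.977301
δ_res = (-5.5 + 1000) × 0.977301 − 1000 = 971.925 − 1000 = -28.07 permil

-28.1 permil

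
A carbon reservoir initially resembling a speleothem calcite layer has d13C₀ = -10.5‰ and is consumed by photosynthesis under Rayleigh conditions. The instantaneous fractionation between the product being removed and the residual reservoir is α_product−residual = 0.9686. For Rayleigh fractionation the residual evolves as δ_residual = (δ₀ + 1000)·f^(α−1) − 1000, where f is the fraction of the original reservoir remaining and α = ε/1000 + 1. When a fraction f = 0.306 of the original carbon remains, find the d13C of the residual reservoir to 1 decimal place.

27.0‰

Rayleigh residual: δ_res = (δ₀ + 1000)·f^(α−1) − 1000
α − 1 = -0.03140
f^(α−1) = 0.306^(-0.03140) = 1.037883
δ_res = (-10.5 + 1000) × 1.037883 − 1000 = 1026.985 − 1000 = 26.99‰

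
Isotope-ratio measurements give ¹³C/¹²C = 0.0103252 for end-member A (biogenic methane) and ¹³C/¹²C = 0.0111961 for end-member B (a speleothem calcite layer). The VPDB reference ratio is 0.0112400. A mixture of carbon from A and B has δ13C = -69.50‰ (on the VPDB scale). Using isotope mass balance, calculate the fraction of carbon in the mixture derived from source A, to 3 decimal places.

0.847

δ_A = (0.0103252/0.0112400 − 1)×1000 = (0.918612 − 1)×1000 = -81.388‰
δ_B = (0.0111961/0.0112400 − 1)×1000 = (0.996094 − 1)×1000 = -3.906‰
f_A = (δ_mix − δ_B)/(δ_A − δ_B) = (-69.50 − (-3.906))/(-81.388 − (-3.906))
f_A = -65.594 / -77.482 = 0.8466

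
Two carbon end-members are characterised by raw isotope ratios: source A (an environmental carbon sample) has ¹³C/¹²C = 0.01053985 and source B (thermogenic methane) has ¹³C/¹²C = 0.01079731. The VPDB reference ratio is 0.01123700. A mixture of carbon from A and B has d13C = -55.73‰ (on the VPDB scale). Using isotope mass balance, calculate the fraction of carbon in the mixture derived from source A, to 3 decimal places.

δ_A = (0.01053985/0.01123700 − 1)×1000 = (0.937959 − 1)×1000 = -62.041‰
δ_B = (0.01079731/0.01123700 − 1)×1000 = (0.960871 − 1)×1000 = -39.129‰
f_A = (δ_mix − δ_B)/(δ_A − δ_B) = (-55.73 − (-39.129))/(-62.041 − (-39.129))
f_A = -16.601 / -22.912 = 0.7246

0.725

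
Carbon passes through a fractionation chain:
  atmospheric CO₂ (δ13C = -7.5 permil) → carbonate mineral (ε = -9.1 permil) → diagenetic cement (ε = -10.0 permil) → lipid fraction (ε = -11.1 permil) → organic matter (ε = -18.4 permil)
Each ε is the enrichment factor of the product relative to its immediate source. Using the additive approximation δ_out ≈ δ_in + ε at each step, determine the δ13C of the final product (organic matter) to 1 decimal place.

-56.1 permil

step 1: δ ≈ -7.5 + (-9.1) = -16.6 permil
step 2: δ ≈ -16.6 + (-10.0) = -26.6 permil
step 3: δ ≈ -26.6 + (-11.1) = -37.7 permil
step 4: δ ≈ -37.7 + (-18.4) = -56.1 permil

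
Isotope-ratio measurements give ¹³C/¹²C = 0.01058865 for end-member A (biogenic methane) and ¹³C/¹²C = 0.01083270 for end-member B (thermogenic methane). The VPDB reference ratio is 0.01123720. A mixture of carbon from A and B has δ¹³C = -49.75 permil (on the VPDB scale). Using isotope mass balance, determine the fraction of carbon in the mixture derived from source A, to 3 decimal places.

0.633

δ_A = (0.01058865/0.01123720 − 1)×1000 = (0.942285 − 1)×1000 = -57.715 permil
δ_B = (0.01083270/0.01123720 − 1)×1000 = (0.964003 − 1)×1000 = -35.997 permil
f_A = (δ_mix − δ_B)/(δ_A − δ_B) = (-49.75 − (-35.997))/(-57.715 − (-35.997))
f_A = -13.753 / -21.718 = 0.6333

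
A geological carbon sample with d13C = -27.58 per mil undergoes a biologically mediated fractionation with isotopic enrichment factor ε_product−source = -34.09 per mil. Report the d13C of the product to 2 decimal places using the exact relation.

To first order, δ_product ≈ δ_source + ε = -61.67 per mil.
Exactly, δ_product = (δ_source + 1000)·(ε/1000 + 1) − 1000.
δ_product = (-27.58 + 1000) × (-34.09/1000 + 1) − 1000
δ_product = -60.730 per mil

-60.73 per mil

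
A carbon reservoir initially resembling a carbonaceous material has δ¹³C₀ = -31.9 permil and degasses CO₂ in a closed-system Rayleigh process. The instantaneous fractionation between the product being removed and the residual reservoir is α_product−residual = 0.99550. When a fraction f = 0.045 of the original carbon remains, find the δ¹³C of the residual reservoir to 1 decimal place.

-18.3 permil

Rayleigh residual: δ_res = (δ₀ + 1000)·f^(α−1) − 1000
α − 1 = -0.00450
f^(α−1) = 0.045^(-0.00450) = 1.014053
δ_res = (-31.9 + 1000) × 1.014053 − 1000 = 981.704 − 1000 = -18.30 permil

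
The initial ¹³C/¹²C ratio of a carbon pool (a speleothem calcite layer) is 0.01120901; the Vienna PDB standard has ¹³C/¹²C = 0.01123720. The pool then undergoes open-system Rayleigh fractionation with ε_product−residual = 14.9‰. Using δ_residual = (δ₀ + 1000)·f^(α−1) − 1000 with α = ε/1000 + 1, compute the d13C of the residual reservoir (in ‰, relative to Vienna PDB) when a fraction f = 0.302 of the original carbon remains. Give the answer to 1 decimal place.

δ₀ = (0.01120901/0.01123720 − 1)×1000 = (0.997491 − 1)×1000 = -2.509‰
α − 1 = ε/1000 = 0.0149
f^(α−1) = 0.302^(0.0149) = 0.982318
δ_res = (-2.509 + 1000) × 0.982318 − 1000 = 979.854 − 1000 = -20.15‰

-20.1‰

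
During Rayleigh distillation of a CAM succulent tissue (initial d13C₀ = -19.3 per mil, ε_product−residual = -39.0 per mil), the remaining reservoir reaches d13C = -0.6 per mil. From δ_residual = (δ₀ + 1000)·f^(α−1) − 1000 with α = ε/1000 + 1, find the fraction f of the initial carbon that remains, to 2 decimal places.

α − 1 = ε/1000 = -0.0390
(δ_res + 1000)/(δ₀ + 1000) = (-0.6 + 1000)/(-19.3 + 1000) = 999.4/980.7 = 1.019068
f = 1.019068^(1/-0.0390) = exp(ln(1.019068)/-0.0390) = exp(0.01889/-0.0390)
f = exp(-0.4843) = 0.6161

0.62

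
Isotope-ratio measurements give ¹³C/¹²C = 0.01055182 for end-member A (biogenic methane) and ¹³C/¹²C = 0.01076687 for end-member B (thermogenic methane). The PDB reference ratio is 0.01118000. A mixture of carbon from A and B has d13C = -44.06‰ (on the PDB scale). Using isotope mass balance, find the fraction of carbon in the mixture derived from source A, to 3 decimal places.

0.369

δ_A = (0.01055182/0.01118000 − 1)×1000 = (0.943812 − 1)×1000 = -56.188‰
δ_B = (0.01076687/0.01118000 − 1)×1000 = (0.963047 − 1)×1000 = -36.953‰
f_A = (δ_mix − δ_B)/(δ_A − δ_B) = (-44.06 − (-36.953))/(-56.188 − (-36.953))
f_A = -7.107 / -19.235 = 0.3695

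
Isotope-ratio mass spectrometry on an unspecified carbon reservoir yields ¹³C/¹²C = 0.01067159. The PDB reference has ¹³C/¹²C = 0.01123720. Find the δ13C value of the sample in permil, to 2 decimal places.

δ13C = (R_sample / R_standard − 1) × 1000
R_sample / R_standard = 0.01067159 / 0.01123720 = 0.949666
δ13C = (0.949666 − 1) × 1000 = -50.334 permil

-50.33 permil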